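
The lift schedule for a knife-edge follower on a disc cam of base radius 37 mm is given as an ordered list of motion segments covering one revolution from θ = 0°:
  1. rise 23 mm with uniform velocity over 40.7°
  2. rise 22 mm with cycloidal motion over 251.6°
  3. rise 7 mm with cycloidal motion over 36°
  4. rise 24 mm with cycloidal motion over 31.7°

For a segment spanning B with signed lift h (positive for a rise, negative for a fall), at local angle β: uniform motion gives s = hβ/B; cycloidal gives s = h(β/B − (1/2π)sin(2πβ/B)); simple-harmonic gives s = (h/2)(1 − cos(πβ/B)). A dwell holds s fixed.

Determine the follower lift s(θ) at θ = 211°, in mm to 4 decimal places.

seg 1 [0°–40.7°] uniform, h=23: full span → s += 23 → s = 23.0000
seg 2 [40.7°–292.3°] cycloidal, h=22: θ=211° here. β=170.3, B=251.6. 22·(0.6769 − sin(2π·0.6769)/(2π)) = 18.0293 → s = 41.0293

41.0293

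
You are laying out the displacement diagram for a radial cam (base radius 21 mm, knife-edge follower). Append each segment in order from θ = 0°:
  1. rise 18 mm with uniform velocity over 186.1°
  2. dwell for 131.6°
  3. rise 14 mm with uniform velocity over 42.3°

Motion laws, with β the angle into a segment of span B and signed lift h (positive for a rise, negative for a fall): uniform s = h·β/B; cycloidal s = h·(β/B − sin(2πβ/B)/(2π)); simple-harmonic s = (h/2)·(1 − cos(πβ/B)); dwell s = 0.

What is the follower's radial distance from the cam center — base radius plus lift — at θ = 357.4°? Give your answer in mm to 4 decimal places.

seg 1 [0°–186.1°] uniform, h=18: full span → s += 18 → s = 18.0000
seg 2 [186.1°–317.7°] dwell: s stays 18.0000
seg 3 [317.7°–360°] uniform, h=14: θ=357.4° here. β=39.7, B=42.3. 14·39.7/42.3 = 13.1395 → s = 31.1395
radial distance = base radius + s = 21 + 31.1395 = 52.1395

52.1395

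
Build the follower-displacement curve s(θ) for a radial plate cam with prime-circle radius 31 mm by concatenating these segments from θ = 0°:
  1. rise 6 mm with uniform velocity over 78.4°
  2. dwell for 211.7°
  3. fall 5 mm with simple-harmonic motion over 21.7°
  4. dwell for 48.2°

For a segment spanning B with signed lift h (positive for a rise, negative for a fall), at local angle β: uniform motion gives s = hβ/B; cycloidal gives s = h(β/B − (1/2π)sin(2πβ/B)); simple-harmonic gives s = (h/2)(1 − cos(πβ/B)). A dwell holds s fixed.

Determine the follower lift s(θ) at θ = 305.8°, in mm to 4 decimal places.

seg 1 [0°–78.4°] uniform, h=6: full span → s += 6 → s = 6.0000
seg 2 [78.4°–290.1°] dwell: s stays 6.0000
seg 3 [290.1°–311.8°] simple-harmonic, h=-5: θ=305.8° here. β=15.7, B=21.7. -5/2·(1 − cos(π·0.7235)) = -4.1147 → s = 1.8853

1.8853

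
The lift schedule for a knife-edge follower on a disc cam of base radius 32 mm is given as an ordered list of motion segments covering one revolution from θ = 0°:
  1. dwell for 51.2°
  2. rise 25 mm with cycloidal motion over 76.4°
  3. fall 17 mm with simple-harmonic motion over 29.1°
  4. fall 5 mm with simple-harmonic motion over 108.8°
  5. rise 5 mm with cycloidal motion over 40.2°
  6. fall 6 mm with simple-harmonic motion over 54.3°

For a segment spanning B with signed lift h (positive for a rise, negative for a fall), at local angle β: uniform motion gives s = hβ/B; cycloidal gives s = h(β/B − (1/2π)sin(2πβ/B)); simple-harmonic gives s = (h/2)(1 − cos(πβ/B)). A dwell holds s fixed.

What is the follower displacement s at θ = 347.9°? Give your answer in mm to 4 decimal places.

seg 1 [0°–51.2°] dwell: s stays 0.0000
seg 2 [51.2°–127.6°] cycloidal, h=25: full span → s += 25 → s = 25.0000
seg 3 [127.6°–156.7°] simple-harmonic, h=-17: full span → s += -17 → s = 8.0000
seg 4 [156.7°–265.5°] simple-harmonic, h=-5: full span → s += -5 → s = 3.0000
seg 5 [265.5°–305.7°] cycloidal, h=5: full span → s += 5 → s = 8.0000
seg 6 [305.7°–360°] simple-harmonic, h=-6: θ=347.9° here. β=42.2, B=54.3. -6/2·(1 − cos(π·0.7772)) = -5.2944 → s = 2.7056

2.7056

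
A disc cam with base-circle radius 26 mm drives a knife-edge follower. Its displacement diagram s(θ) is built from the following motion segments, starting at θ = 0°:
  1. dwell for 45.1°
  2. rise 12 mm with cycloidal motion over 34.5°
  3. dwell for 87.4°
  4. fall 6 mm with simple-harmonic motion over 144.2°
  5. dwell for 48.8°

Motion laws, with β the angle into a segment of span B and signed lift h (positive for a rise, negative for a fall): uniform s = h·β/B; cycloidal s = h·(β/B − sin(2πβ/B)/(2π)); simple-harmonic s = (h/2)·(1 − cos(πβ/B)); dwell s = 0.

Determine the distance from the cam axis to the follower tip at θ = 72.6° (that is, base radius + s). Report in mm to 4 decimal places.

seg 1 [0°–45.1°] dwell: s stays 0.0000
seg 2 [45.1°–79.6°] cycloidal, h=12: θ=72.6° here. β=27.5, B=34.5. 12·(0.7971 − sin(2π·0.7971)/(2π)) = 11.3920 → s = 11.3920
radial distance = base radius + s = 26 + 11.3920 = 37.3920

37.3920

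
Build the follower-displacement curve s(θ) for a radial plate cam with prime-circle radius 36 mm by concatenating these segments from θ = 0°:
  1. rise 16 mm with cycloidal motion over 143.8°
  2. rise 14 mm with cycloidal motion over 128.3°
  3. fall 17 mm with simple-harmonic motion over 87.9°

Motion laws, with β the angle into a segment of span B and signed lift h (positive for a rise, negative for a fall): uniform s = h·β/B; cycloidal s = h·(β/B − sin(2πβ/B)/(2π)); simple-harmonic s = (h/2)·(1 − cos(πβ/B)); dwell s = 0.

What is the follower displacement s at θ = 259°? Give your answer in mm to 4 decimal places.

seg 1 [0°–143.8°] cycloidal, h=16: full span → s += 16 → s = 16.0000
seg 2 [143.8°–272.1°] cycloidal, h=14: θ=259° here. β=115.2, B=128.3. 14·(0.8979 − sin(2π·0.8979)/(2π)) = 13.9039 → s = 29.9039

29.9039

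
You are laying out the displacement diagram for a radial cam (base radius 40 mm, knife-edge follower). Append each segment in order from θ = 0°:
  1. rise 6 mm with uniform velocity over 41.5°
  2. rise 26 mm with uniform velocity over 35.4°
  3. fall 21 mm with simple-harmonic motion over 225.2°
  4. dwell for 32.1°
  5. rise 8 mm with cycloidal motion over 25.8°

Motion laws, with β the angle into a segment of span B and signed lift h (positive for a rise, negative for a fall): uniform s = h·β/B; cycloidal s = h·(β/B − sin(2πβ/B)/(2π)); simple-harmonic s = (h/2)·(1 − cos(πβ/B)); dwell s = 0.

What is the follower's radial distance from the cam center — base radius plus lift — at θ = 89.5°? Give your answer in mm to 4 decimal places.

seg 1 [0°–41.5°] uniform, h=6: full span → s += 6 → s = 6.0000
seg 2 [41.5°–76.9°] uniform, h=26: full span → s += 26 → s = 32.0000
seg 3 [76.9°–302.1°] simple-harmonic, h=-21: θ=89.5° here. β=12.6, B=225.2. -21/2·(1 − cos(π·0.0560)) = -0.1618 → s = 31.8382
radial distance = base radius + s = 40 + 31.8382 = 71.8382

71.8382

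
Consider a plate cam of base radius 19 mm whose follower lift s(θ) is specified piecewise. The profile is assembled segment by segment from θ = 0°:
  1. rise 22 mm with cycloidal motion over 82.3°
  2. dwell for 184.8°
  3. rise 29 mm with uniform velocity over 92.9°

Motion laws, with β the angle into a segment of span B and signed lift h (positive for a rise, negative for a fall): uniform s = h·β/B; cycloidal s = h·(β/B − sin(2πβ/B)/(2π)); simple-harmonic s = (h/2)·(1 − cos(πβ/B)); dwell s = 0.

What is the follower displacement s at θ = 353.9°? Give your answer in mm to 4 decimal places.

seg 1 [0°–82.3°] cycloidal, h=22: full span → s += 22 → s = 22.0000
seg 2 [82.3°–267.1°] dwell: s stays 22.0000
seg 3 [267.1°–360°] uniform, h=29: θ=353.9° here. β=86.8, B=92.9. 29·86.8/92.9 = 27.0958 → s = 49.0958

49.0958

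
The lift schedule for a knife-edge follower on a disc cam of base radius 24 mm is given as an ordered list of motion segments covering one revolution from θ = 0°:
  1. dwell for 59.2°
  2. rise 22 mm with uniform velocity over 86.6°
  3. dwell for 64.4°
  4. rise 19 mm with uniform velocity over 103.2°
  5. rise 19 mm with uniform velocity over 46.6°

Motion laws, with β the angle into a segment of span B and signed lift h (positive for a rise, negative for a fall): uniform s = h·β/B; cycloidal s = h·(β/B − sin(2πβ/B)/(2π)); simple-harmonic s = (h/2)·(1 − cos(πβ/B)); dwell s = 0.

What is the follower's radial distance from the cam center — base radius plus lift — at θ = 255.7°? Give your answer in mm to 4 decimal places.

seg 1 [0°–59.2°] dwell: s stays 0.0000
seg 2 [59.2°–145.8°] uniform, h=22: full span → s += 22 → s = 22.0000
seg 3 [145.8°–210.2°] dwell: s stays 22.0000
seg 4 [210.2°–313.4°] uniform, h=19: θ=255.7° here. β=45.5, B=103.2. 19·45.5/103.2 = 8.3769 → s = 30.3769
radial distance = base radius + s = 24 + 30.3769 = 54.3769

54.3769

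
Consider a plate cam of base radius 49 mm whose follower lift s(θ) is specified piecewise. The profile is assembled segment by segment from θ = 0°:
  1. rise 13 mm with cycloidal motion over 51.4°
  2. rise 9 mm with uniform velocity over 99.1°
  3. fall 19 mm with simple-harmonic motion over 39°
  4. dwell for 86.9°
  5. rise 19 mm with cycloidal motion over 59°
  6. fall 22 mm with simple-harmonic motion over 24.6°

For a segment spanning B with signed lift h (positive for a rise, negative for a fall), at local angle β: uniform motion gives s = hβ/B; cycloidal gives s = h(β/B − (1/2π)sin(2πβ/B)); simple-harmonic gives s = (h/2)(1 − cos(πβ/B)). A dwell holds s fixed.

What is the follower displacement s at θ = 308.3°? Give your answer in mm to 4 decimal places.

seg 1 [0°–51.4°] cycloidal, h=13: full span → s += 13 → s = 13.0000
seg 2 [51.4°–150.5°] uniform, h=9: full span → s += 9 → s = 22.0000
seg 3 [150.5°–189.5°] simple-harmonic, h=-19: full span → s += -19 → s = 3.0000
seg 4 [189.5°–276.4°] dwell: s stays 3.0000
seg 5 [276.4°–335.4°] cycloidal, h=19: θ=308.3° here. β=31.9, B=59. 19·(0.5407 − sin(2π·0.5407)/(2π)) = 11.0374 → s = 14.0374

14.0374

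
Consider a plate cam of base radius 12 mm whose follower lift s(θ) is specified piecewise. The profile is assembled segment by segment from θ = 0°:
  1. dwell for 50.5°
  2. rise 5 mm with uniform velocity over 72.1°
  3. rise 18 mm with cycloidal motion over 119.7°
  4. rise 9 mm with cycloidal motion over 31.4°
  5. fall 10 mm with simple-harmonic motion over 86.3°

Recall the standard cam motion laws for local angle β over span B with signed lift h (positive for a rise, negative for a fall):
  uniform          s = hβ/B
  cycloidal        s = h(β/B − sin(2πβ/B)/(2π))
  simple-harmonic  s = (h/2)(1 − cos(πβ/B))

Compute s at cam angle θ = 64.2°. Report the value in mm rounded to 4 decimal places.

seg 1 [0°–50.5°] dwell: s stays 0.0000
seg 2 [50.5°–122.6°] uniform, h=5: θ=64.2° here. β=13.7, B=72.1. 5·13.7/72.1 = 0.9501 → s = 0.9501

0.9501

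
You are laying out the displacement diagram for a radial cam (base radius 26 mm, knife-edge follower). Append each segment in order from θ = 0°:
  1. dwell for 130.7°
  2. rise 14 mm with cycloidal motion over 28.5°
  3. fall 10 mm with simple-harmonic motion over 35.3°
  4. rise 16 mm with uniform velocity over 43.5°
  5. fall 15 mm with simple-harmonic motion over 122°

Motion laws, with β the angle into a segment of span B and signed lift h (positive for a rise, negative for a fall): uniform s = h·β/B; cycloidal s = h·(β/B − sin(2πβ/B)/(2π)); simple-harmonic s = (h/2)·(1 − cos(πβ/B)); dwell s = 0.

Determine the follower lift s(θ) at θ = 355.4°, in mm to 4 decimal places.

seg 1 [0°–130.7°] dwell: s stays 0.0000
seg 2 [130.7°–159.2°] cycloidal, h=14: full span → s += 14 → s = 14.0000
seg 3 [159.2°–194.5°] simple-harmonic, h=-10: full span → s += -10 → s = 4.0000
seg 4 [194.5°–238°] uniform, h=16: full span → s += 16 → s = 20.0000
seg 5 [238°–360°] simple-harmonic, h=-15: θ=355.4° here. β=117.4, B=122. -15/2·(1 − cos(π·0.9623)) = -14.9474 → s = 5.0526

5.0526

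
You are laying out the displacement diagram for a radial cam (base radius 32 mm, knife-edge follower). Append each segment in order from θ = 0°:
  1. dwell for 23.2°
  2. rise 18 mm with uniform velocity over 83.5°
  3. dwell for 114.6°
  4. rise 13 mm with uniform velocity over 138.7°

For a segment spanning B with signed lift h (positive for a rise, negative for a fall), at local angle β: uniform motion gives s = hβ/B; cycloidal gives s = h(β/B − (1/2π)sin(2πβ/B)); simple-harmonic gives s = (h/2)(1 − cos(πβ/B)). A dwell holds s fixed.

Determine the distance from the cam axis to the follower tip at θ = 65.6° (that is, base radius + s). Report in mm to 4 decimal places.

seg 1 [0°–23.2°] dwell: s stays 0.0000
seg 2 [23.2°–106.7°] uniform, h=18: θ=65.6° here. β=42.4, B=83.5. 18·42.4/83.5 = 9.1401 → s = 9.1401
radial distance = base radius + s = 32 + 9.1401 = 41.1401

41.1401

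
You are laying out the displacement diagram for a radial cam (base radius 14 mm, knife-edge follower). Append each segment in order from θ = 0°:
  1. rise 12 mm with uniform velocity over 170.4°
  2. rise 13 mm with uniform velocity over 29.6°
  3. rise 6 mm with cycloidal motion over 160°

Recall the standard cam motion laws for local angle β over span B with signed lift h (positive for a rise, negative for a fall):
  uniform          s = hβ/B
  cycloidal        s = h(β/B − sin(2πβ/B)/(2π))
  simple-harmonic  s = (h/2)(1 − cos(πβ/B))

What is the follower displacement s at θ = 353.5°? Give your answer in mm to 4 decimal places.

seg 1 [0°–170.4°] uniform, h=12: full span → s += 12 → s = 12.0000
seg 2 [170.4°–200°] uniform, h=13: full span → s += 13 → s = 25.0000
seg 3 [200°–360°] cycloidal, h=6: θ=353.5° here. β=153.5, B=160. 6·(0.9594 − sin(2π·0.9594)/(2π)) = 5.9974 → s = 30.9974

30.9974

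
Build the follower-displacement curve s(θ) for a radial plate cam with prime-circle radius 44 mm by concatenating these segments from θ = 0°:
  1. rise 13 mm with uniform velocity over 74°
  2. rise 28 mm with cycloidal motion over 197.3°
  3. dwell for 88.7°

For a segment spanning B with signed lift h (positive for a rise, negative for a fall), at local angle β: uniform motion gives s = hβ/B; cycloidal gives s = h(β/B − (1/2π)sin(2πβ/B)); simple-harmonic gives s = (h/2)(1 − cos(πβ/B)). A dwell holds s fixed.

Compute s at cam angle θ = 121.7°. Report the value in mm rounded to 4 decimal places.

seg 1 [0°–74°] uniform, h=13: full span → s += 13 → s = 13.0000
seg 2 [74°–271.3°] cycloidal, h=28: θ=121.7° here. β=47.7, B=197.3. 28·(0.2418 − sin(2π·0.2418)/(2π)) = 2.3190 → s = 15.3190

15.3190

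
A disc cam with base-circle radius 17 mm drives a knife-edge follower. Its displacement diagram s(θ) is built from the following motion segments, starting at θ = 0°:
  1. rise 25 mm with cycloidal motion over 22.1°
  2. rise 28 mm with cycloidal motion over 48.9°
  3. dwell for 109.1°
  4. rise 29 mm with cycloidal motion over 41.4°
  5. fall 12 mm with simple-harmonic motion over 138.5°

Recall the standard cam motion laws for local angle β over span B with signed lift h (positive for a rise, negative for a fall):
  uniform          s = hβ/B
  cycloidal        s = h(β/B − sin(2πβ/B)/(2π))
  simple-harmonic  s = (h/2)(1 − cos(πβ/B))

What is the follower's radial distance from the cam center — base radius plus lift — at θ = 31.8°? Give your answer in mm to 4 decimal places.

seg 1 [0°–22.1°] cycloidal, h=25: full span → s += 25 → s = 25.0000
seg 2 [22.1°–71°] cycloidal, h=28: θ=31.8° here. β=9.7, B=48.9. 28·(0.1984 − sin(2π·0.1984)/(2π)) = 1.3303 → s = 26.3303
radial distance = base radius + s = 17 + 26.3303 = 43.3303

43.3303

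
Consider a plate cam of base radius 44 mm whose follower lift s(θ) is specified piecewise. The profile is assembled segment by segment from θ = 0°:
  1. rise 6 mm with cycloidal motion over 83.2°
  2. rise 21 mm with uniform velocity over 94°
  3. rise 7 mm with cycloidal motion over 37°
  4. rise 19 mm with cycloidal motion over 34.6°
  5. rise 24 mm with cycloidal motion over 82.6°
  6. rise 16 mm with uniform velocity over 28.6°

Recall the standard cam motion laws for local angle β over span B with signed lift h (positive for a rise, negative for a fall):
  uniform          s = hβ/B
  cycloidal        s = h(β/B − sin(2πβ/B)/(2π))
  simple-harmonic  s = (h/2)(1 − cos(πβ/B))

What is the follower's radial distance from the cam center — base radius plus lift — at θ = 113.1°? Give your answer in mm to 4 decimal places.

seg 1 [0°–83.2°] cycloidal, h=6: full span → s += 6 → s = 6.0000
seg 2 [83.2°–177.2°] uniform, h=21: θ=113.1° here. β=29.9, B=94. 21·29.9/94 = 6.6798 → s = 12.6798
radial distance = base radius + s = 44 + 12.6798 = 56.6798

56.6798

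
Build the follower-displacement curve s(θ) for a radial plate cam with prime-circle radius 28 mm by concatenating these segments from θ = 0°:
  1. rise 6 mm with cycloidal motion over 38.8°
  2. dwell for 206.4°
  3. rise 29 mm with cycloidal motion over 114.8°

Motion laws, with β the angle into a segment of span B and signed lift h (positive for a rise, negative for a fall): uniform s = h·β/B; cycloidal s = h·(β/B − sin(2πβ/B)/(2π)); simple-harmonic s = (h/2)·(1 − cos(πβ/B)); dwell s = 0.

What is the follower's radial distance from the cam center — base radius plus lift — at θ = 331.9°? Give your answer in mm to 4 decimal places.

seg 1 [0°–38.8°] cycloidal, h=6: full span → s += 6 → s = 6.0000
seg 2 [38.8°–245.2°] dwell: s stays 6.0000
seg 3 [245.2°–360°] cycloidal, h=29: θ=331.9° here. β=86.7, B=114.8. 29·(0.7552 − sin(2π·0.7552)/(2π)) = 26.5146 → s = 32.5146
radial distance = base radius + s = 28 + 32.5146 = 60.5146

60.5146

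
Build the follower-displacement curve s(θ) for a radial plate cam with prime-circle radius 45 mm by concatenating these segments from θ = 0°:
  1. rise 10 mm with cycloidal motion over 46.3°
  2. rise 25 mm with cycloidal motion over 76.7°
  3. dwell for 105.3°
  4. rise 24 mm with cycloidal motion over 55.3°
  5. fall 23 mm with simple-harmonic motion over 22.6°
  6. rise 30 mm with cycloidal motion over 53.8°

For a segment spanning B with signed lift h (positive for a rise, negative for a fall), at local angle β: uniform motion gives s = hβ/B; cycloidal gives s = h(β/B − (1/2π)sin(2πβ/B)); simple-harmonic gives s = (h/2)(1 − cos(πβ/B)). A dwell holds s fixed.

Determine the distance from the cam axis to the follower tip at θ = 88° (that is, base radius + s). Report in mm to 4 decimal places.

seg 1 [0°–46.3°] cycloidal, h=10: full span → s += 10 → s = 10.0000
seg 2 [46.3°–123°] cycloidal, h=25: θ=88° here. β=41.7, B=76.7. 25·(0.5437 − sin(2π·0.5437)/(2π)) = 14.6702 → s = 24.6702
radial distance = base radius + s = 45 + 24.6702 = 69.6702

69.6702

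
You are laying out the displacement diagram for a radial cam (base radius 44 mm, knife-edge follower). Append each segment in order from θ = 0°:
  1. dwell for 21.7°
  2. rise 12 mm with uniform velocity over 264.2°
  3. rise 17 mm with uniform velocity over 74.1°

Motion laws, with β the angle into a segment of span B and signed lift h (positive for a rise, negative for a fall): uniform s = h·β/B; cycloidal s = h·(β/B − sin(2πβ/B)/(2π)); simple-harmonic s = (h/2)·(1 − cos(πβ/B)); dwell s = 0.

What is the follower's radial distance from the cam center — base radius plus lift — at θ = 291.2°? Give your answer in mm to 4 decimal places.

seg 1 [0°–21.7°] dwell: s stays 0.0000
seg 2 [21.7°–285.9°] uniform, h=12: full span → s += 12 → s = 12.0000
seg 3 [285.9°–360°] uniform, h=17: θ=291.2° here. β=5.3, B=74.1. 17·5.3/74.1 = 1.2159 → s = 13.2159
radial distance = base radius + s = 44 + 13.2159 = 57.2159

57.2159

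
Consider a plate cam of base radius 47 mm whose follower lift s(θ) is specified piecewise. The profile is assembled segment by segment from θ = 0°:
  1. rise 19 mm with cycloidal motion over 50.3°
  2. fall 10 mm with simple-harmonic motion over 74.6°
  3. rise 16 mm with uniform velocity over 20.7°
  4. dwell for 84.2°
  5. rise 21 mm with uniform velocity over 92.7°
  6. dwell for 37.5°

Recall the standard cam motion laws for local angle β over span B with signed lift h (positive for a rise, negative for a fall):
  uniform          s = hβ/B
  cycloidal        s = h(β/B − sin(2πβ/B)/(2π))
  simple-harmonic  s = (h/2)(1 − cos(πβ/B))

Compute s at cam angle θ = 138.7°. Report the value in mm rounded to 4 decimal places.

seg 1 [0°–50.3°] cycloidal, h=19: full span → s += 19 → s = 19.0000
seg 2 [50.3°–124.9°] simple-harmonic, h=-10: full span → s += -10 → s = 9.0000
seg 3 [124.9°–145.6°] uniform, h=16: θ=138.7° here. β=13.8, B=20.7. 16·13.8/20.7 = 10.6667 → s = 19.6667

19.6667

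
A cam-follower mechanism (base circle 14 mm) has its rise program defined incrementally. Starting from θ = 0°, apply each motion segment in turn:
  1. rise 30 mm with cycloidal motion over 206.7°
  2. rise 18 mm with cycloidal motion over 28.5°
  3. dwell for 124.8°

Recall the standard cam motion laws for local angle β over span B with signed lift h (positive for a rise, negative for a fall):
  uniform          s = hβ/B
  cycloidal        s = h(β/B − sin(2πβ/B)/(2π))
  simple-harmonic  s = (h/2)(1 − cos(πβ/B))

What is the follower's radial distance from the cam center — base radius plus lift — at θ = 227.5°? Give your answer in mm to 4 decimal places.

seg 1 [0°–206.7°] cycloidal, h=30: full span → s += 30 → s = 30.0000
seg 2 [206.7°–235.2°] cycloidal, h=18: θ=227.5° here. β=20.8, B=28.5. 18·(0.7298 − sin(2π·0.7298)/(2π)) = 15.9786 → s = 45.9786
radial distance = base radius + s = 14 + 45.9786 = 59.9786

59.9786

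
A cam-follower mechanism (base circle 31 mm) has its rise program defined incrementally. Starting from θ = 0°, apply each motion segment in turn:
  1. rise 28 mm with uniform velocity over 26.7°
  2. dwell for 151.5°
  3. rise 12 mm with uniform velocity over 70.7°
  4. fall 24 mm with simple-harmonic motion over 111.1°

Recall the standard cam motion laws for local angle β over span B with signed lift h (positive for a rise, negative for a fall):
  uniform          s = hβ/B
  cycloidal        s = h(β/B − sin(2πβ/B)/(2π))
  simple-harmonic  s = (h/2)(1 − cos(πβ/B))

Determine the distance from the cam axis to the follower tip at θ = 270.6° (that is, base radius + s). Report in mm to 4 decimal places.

seg 1 [0°–26.7°] uniform, h=28: full span → s += 28 → s = 28.0000
seg 2 [26.7°–178.2°] dwell: s stays 28.0000
seg 3 [178.2°–248.9°] uniform, h=12: full span → s += 12 → s = 40.0000
seg 4 [248.9°–360°] simple-harmonic, h=-24: θ=270.6° here. β=21.7, B=111.1. -24/2·(1 − cos(π·0.1953)) = -2.1891 → s = 37.8109
radial distance = base radius + s = 31 + 37.8109 = 68.8109

68.8109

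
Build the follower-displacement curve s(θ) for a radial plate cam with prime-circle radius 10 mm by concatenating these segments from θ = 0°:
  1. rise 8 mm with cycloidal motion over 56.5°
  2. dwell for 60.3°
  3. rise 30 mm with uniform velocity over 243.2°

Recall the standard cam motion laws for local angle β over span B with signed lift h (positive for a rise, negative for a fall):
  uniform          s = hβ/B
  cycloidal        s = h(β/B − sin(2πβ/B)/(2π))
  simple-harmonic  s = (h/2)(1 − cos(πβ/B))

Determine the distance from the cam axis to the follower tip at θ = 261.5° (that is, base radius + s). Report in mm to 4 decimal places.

seg 1 [0°–56.5°] cycloidal, h=8: full span → s += 8 → s = 8.0000
seg 2 [56.5°–116.8°] dwell: s stays 8.0000
seg 3 [116.8°–360°] uniform, h=30: θ=261.5° here. β=144.7, B=243.2. 30·144.7/243.2 = 17.8495 → s = 25.8495
radial distance = base radius + s = 10 + 25.8495 = 35.8495

35.8495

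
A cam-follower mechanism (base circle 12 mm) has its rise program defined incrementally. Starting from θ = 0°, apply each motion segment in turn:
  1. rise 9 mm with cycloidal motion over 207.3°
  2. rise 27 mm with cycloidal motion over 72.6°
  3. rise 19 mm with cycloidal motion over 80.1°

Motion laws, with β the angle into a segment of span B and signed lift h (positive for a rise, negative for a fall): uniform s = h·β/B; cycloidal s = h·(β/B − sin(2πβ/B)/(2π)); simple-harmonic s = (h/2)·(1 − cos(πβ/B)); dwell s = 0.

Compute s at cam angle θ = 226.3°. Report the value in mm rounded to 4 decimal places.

seg 1 [0°–207.3°] cycloidal, h=9: full span → s += 9 → s = 9.0000
seg 2 [207.3°–279.9°] cycloidal, h=27: θ=226.3° here. β=19, B=72.6. 27·(0.2617 − sin(2π·0.2617)/(2π)) = 2.7806 → s = 11.7806

11.7806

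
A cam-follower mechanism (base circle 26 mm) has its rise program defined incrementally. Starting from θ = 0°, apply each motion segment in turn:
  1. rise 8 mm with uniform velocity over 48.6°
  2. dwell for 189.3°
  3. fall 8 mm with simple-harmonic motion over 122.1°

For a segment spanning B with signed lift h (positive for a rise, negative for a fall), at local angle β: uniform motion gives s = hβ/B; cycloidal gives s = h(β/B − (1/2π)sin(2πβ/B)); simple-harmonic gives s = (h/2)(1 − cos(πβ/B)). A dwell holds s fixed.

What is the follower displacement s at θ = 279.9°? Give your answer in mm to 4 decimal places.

seg 1 [0°–48.6°] uniform, h=8: full span → s += 8 → s = 8.0000
seg 2 [48.6°–237.9°] dwell: s stays 8.0000
seg 3 [237.9°–360°] simple-harmonic, h=-8: θ=279.9° here. β=42, B=122.1. -8/2·(1 − cos(π·0.3440)) = -2.1170 → s = 5.8830

5.8830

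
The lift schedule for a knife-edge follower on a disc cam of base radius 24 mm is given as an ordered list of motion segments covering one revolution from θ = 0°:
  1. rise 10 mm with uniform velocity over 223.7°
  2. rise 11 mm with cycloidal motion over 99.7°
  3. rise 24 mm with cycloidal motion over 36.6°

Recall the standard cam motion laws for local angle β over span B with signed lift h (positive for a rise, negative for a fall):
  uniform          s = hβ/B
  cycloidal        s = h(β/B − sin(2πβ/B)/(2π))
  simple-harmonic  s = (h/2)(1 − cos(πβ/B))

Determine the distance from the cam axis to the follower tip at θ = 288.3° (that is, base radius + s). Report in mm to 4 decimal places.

seg 1 [0°–223.7°] uniform, h=10: full span → s += 10 → s = 10.0000
seg 2 [223.7°–323.4°] cycloidal, h=11: θ=288.3° here. β=64.6, B=99.7. 11·(0.6479 − sin(2π·0.6479)/(2π)) = 8.5303 → s = 18.5303
radial distance = base radius + s = 24 + 18.5303 = 42.5303

42.5303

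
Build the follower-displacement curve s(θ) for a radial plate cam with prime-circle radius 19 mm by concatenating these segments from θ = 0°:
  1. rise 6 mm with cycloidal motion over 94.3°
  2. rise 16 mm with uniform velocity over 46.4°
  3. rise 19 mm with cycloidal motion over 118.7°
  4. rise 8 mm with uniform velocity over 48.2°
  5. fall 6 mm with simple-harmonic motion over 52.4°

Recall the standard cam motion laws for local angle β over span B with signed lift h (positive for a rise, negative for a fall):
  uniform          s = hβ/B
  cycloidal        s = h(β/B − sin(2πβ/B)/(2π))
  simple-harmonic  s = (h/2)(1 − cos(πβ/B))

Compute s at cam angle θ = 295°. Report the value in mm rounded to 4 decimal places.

seg 1 [0°–94.3°] cycloidal, h=6: full span → s += 6 → s = 6.0000
seg 2 [94.3°–140.7°] uniform, h=16: full span → s += 16 → s = 22.0000
seg 3 [140.7°–259.4°] cycloidal, h=19: full span → s += 19 → s = 41.0000
seg 4 [259.4°–307.6°] uniform, h=8: θ=295° here. β=35.6, B=48.2. 8·35.6/48.2 = 5.9087 → s = 46.9087

46.9087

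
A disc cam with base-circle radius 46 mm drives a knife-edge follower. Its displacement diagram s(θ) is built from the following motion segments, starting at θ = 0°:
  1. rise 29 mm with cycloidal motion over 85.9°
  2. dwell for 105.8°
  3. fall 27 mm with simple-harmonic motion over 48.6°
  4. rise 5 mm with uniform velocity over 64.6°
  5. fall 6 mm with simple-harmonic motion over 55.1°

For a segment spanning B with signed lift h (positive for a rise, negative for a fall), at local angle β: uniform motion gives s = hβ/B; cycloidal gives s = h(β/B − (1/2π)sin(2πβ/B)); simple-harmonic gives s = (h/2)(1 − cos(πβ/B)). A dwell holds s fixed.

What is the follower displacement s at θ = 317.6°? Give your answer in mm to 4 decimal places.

seg 1 [0°–85.9°] cycloidal, h=29: full span → s += 29 → s = 29.0000
seg 2 [85.9°–191.7°] dwell: s stays 29.0000
seg 3 [191.7°–240.3°] simple-harmonic, h=-27: full span → s += -27 → s = 2.0000
seg 4 [240.3°–304.9°] uniform, h=5: full span → s += 5 → s = 7.0000
seg 5 [304.9°–360°] simple-harmonic, h=-6: θ=317.6° here. β=12.7, B=55.1. -6/2·(1 − cos(π·0.2305)) = -0.7527 → s = 6.2473

6.2473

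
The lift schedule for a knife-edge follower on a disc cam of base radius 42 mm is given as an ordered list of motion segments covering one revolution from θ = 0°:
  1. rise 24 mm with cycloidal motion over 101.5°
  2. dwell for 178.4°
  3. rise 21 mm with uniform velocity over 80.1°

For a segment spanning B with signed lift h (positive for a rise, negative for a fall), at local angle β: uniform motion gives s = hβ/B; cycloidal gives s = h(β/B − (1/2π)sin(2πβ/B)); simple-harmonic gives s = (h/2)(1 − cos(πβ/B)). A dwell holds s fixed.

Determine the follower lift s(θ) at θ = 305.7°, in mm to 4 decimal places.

seg 1 [0°–101.5°] cycloidal, h=24: full span → s += 24 → s = 24.0000
seg 2 [101.5°–279.9°] dwell: s stays 24.0000
seg 3 [279.9°–360°] uniform, h=21: θ=305.7° here. β=25.8, B=80.1. 21·25.8/80.1 = 6.7640 → s = 30.7640

30.7640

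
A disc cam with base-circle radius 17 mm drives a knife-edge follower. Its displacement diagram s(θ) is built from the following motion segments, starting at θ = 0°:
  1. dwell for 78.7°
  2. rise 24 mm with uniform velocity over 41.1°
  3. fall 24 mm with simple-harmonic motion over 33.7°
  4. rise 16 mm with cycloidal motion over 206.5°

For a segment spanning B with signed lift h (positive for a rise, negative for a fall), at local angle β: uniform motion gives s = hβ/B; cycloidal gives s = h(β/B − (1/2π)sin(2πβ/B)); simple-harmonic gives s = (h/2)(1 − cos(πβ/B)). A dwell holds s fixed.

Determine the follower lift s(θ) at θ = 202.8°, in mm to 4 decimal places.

seg 1 [0°–78.7°] dwell: s stays 0.0000
seg 2 [78.7°–119.8°] uniform, h=24: full span → s += 24 → s = 24.0000
seg 3 [119.8°–153.5°] simple-harmonic, h=-24: full span → s += -24 → s = 0.0000
seg 4 [153.5°–360°] cycloidal, h=16: θ=202.8° here. β=49.3, B=206.5. 16·(0.2387 − sin(2π·0.2387)/(2π)) = 1.2797 → s = 1.2797

1.2797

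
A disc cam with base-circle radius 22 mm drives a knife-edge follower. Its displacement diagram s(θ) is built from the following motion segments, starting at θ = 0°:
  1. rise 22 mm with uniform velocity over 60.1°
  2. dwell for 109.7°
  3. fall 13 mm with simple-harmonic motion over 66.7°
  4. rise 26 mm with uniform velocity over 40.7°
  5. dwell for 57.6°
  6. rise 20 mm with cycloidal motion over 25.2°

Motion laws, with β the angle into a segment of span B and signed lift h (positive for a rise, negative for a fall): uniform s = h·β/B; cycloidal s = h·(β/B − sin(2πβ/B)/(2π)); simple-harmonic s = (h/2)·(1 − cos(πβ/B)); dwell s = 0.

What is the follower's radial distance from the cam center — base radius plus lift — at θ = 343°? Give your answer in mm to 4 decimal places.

seg 1 [0°–60.1°] uniform, h=22: full span → s += 22 → s = 22.0000
seg 2 [60.1°–169.8°] dwell: s stays 22.0000
seg 3 [169.8°–236.5°] simple-harmonic, h=-13: full span → s += -13 → s = 9.0000
seg 4 [236.5°–277.2°] uniform, h=26: full span → s += 26 → s = 35.0000
seg 5 [277.2°–334.8°] dwell: s stays 35.0000
seg 6 [334.8°–360°] cycloidal, h=20: θ=343° here. β=8.2, B=25.2. 20·(0.3254 − sin(2π·0.3254)/(2π)) = 3.6754 → s = 38.6754
radial distance = base radius + s = 22 + 38.6754 = 60.6754

60.6754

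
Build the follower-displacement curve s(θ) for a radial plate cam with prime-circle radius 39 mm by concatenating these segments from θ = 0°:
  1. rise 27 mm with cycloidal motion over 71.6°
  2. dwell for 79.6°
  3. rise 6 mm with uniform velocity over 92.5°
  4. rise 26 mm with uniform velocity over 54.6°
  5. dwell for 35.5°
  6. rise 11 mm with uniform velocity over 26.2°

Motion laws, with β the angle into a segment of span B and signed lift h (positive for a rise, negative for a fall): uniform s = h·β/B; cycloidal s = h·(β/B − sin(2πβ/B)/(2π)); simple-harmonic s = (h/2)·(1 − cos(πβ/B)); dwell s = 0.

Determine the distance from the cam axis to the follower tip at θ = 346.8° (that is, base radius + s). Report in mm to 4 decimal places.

seg 1 [0°–71.6°] cycloidal, h=27: full span → s += 27 → s = 27.0000
seg 2 [71.6°–151.2°] dwell: s stays 27.0000
seg 3 [151.2°–243.7°] uniform, h=6: full span → s += 6 → s = 33.0000
seg 4 [243.7°–298.3°] uniform, h=26: full span → s += 26 → s = 59.0000
seg 5 [298.3°–333.8°] dwell: s stays 59.0000
seg 6 [333.8°–360°] uniform, h=11: θ=346.8° here. β=13, B=26.2. 11·13/26.2 = 5.4580 → s = 64.4580
radial distance = base radius + s = 39 + 64.4580 = 103.4580

103.4580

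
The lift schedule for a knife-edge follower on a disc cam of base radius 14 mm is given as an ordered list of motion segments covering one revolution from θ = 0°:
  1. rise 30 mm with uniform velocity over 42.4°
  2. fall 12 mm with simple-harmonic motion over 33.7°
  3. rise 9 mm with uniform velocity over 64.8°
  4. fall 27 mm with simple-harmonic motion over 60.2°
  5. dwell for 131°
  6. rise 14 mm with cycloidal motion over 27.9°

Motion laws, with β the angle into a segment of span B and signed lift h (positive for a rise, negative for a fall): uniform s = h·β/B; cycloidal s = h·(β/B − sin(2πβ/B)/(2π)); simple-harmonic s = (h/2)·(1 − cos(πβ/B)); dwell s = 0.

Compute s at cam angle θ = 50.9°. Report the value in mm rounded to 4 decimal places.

seg 1 [0°–42.4°] uniform, h=30: full span → s += 30 → s = 30.0000
seg 2 [42.4°–76.1°] simple-harmonic, h=-12: θ=50.9° here. β=8.5, B=33.7. -12/2·(1 − cos(π·0.2522)) = -1.7871 → s = 28.2129

28.2129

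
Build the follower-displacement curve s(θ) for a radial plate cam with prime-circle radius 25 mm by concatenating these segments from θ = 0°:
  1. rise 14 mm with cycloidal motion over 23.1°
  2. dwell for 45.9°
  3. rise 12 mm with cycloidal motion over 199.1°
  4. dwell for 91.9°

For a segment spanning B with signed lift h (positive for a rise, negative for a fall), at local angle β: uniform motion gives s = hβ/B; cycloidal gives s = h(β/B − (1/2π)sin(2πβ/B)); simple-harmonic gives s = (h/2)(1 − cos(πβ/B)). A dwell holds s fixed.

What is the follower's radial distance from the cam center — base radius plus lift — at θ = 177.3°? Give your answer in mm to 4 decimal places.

seg 1 [0°–23.1°] cycloidal, h=14: full span → s += 14 → s = 14.0000
seg 2 [23.1°–69°] dwell: s stays 14.0000
seg 3 [69°–268.1°] cycloidal, h=12: θ=177.3° here. β=108.3, B=199.1. 12·(0.5439 − sin(2π·0.5439)/(2π)) = 7.0481 → s = 21.0481
radial distance = base radius + s = 25 + 21.0481 = 46.0481

46.0481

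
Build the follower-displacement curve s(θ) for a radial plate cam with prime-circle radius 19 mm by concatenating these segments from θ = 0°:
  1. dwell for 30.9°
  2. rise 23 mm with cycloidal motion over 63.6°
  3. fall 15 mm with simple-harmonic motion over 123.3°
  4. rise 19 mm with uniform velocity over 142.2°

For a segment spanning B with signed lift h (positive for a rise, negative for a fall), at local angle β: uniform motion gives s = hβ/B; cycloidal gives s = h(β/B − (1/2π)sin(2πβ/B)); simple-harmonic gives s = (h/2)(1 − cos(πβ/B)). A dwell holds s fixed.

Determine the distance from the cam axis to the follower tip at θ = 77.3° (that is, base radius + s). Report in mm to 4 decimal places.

seg 1 [0°–30.9°] dwell: s stays 0.0000
seg 2 [30.9°–94.5°] cycloidal, h=23: θ=77.3° here. β=46.4, B=63.6. 23·(0.7296 − sin(2π·0.7296)/(2π)) = 20.4103 → s = 20.4103
radial distance = base radius + s = 19 + 20.4103 = 39.4103

39.4103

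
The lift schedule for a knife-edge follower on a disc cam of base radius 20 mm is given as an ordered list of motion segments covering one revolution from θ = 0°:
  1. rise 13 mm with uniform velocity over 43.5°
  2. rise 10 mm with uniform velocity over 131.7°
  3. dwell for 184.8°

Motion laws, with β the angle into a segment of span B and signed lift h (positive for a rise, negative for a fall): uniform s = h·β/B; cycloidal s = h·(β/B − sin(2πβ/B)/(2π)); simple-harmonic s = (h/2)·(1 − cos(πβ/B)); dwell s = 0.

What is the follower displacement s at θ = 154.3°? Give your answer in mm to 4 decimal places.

seg 1 [0°–43.5°] uniform, h=13: full span → s += 13 → s = 13.0000
seg 2 [43.5°–175.2°] uniform, h=10: θ=154.3° here. β=110.8, B=131.7. 10·110.8/131.7 = 8.4131 → s = 21.4131

21.4131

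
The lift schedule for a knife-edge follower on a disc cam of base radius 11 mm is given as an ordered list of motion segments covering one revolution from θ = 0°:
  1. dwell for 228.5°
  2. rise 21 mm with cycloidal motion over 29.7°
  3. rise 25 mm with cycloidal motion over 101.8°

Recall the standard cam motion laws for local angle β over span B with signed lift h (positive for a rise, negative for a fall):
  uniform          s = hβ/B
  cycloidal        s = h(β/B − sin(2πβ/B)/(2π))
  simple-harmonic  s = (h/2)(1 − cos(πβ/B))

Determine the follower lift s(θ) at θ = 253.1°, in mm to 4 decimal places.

seg 1 [0°–228.5°] dwell: s stays 0.0000
seg 2 [228.5°–258.2°] cycloidal, h=21: θ=253.1° here. β=24.6, B=29.7. 21·(0.8283 − sin(2π·0.8283)/(2π)) = 20.3400 → s = 20.3400

20.3400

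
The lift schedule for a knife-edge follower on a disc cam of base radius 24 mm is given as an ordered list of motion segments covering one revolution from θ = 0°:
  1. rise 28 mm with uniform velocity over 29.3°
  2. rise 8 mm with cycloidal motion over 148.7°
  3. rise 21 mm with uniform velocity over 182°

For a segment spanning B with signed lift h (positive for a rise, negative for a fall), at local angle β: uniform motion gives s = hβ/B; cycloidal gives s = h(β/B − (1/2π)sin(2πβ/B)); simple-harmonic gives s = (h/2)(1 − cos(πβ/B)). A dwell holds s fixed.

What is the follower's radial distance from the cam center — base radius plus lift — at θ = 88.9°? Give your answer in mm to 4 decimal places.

seg 1 [0°–29.3°] uniform, h=28: full span → s += 28 → s = 28.0000
seg 2 [29.3°–178°] cycloidal, h=8: θ=88.9° here. β=59.6, B=148.7. 8·(0.4008 − sin(2π·0.4008)/(2π)) = 2.4633 → s = 30.4633
radial distance = base radius + s = 24 + 30.4633 = 54.4633

54.4633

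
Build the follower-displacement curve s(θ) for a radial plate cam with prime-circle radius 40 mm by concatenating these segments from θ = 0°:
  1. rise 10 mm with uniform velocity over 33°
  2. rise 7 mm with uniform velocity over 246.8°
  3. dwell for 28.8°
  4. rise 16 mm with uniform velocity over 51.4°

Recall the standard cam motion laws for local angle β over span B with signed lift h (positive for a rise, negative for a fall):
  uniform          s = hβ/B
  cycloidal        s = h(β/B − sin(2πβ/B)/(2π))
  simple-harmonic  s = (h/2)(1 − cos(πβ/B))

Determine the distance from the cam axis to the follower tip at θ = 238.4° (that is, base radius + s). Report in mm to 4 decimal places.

seg 1 [0°–33°] uniform, h=10: full span → s += 10 → s = 10.0000
seg 2 [33°–279.8°] uniform, h=7: θ=238.4° here. β=205.4, B=246.8. 7·205.4/246.8 = 5.8258 → s = 15.8258
radial distance = base radius + s = 40 + 15.8258 = 55.8258

55.8258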